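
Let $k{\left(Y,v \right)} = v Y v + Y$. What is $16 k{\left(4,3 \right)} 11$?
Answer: $7040$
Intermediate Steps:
$k{\left(Y,v \right)} = Y + Y v^{2}$ ($k{\left(Y,v \right)} = Y v v + Y = Y v^{2} + Y = Y + Y v^{2}$)
$16 k{\left(4,3 \right)} 11 = 16 \cdot 4 \left(1 + 3^{2}\right) 11 = 16 \cdot 4 \left(1 + 9\right) 11 = 16 \cdot 4 \cdot 10 \cdot 11 = 16 \cdot 40 \cdot 11 = 640 \cdot 11 = 7040$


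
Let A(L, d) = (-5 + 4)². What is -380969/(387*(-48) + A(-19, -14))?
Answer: 380969/18575 ≈ 20.510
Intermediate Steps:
A(L, d) = 1 (A(L, d) = (-1)² = 1)
-380969/(387*(-48) + A(-19, -14)) = -380969/(387*(-48) + 1) = -380969/(-18576 + 1) = -380969/(-18575) = -380969*(-1/18575) = 380969/18575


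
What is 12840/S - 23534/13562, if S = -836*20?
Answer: -7095307/2834458 ≈ -2.5032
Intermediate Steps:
S = -16720
12840/S - 23534/13562 = 12840/(-16720) - 23534/13562 = 12840*(-1/16720) - 23534*1/13562 = -321/418 - 11767/6781 = -7095307/2834458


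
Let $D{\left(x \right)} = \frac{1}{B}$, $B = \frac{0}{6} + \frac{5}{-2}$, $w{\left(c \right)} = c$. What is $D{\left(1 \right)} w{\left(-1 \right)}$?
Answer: $\frac{2}{5} \approx 0.4$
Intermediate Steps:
$B = - \frac{5}{2}$ ($B = 0 \cdot \frac{1}{6} + 5 \left(- \frac{1}{2}\right) = 0 - \frac{5}{2} = - \frac{5}{2} \approx -2.5$)
$D{\left(x \right)} = - \frac{2}{5}$ ($D{\left(x \right)} = \frac{1}{- \frac{5}{2}} = - \frac{2}{5}$)
$D{\left(1 \right)} w{\left(-1 \right)} = \left(- \frac{2}{5}\right) \left(-1\right) = \frac{2}{5}$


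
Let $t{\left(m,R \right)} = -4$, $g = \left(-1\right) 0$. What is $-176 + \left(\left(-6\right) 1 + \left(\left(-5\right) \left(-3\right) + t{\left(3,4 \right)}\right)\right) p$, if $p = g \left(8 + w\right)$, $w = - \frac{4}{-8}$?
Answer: $-176$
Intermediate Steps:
$g = 0$
$w = \frac{1}{2}$ ($w = \left(-4\right) \left(- \frac{1}{8}\right) = \frac{1}{2} \approx 0.5$)
$p = 0$ ($p = 0 \left(8 + \frac{1}{2}\right) = 0 \cdot \frac{17}{2} = 0$)
$-176 + \left(\left(-6\right) 1 + \left(\left(-5\right) \left(-3\right) + t{\left(3,4 \right)}\right)\right) p = -176 + \left(\left(-6\right) 1 - -11\right) 0 = -176 + \left(-6 + \left(15 - 4\right)\right) 0 = -176 + \left(-6 + 11\right) 0 = -176 + 5 \cdot 0 = -176 + 0 = -176$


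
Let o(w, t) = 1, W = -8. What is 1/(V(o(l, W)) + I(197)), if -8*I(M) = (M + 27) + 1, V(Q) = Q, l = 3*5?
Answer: -8/217 ≈ -0.036866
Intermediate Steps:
l = 15
I(M) = -7/2 - M/8 (I(M) = -((M + 27) + 1)/8 = -((27 + M) + 1)/8 = -(28 + M)/8 = -7/2 - M/8)
1/(V(o(l, W)) + I(197)) = 1/(1 + (-7/2 - ⅛*197)) = 1/(1 + (-7/2 - 197/8)) = 1/(1 - 225/8) = 1/(-217/8) = -8/217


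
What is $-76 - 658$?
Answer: $-734$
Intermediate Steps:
$-76 - 658 = -734$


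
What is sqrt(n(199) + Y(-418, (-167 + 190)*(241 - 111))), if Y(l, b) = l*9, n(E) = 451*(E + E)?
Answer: 2*sqrt(43934) ≈ 419.21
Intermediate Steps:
n(E) = 902*E (n(E) = 451*(2*E) = 902*E)
Y(l, b) = 9*l
sqrt(n(199) + Y(-418, (-167 + 190)*(241 - 111))) = sqrt(902*199 + 9*(-418)) = sqrt(179498 - 3762) = sqrt(175736) = 2*sqrt(43934)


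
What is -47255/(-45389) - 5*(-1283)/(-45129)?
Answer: 1841400460/2048360181 ≈ 0.89896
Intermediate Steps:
-47255/(-45389) - 5*(-1283)/(-45129) = -47255*(-1/45389) + 6415*(-1/45129) = 47255/45389 - 6415/45129 = 1841400460/2048360181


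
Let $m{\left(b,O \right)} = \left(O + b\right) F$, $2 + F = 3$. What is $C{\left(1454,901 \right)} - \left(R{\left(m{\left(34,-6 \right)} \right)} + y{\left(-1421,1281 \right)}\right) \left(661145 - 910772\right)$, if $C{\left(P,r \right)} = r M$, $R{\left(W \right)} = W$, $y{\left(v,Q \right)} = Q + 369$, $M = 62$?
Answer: $418929968$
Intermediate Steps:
$F = 1$ ($F = -2 + 3 = 1$)
$y{\left(v,Q \right)} = 369 + Q$
$m{\left(b,O \right)} = O + b$ ($m{\left(b,O \right)} = \left(O + b\right) 1 = O + b$)
$C{\left(P,r \right)} = 62 r$ ($C{\left(P,r \right)} = r 62 = 62 r$)
$C{\left(1454,901 \right)} - \left(R{\left(m{\left(34,-6 \right)} \right)} + y{\left(-1421,1281 \right)}\right) \left(661145 - 910772\right) = 62 \cdot 901 - \left(\left(-6 + 34\right) + \left(369 + 1281\right)\right) \left(661145 - 910772\right) = 55862 - \left(28 + 1650\right) \left(-249627\right) = 55862 - 1678 \left(-249627\right) = 55862 - -418874106 = 55862 + 418874106 = 418929968$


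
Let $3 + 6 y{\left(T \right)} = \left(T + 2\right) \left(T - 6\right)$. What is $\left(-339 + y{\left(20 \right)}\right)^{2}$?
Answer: $\frac{2989441}{36} \approx 83040.0$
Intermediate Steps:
$y{\left(T \right)} = - \frac{1}{2} + \frac{\left(-6 + T\right) \left(2 + T\right)}{6}$ ($y{\left(T \right)} = - \frac{1}{2} + \frac{\left(T + 2\right) \left(T - 6\right)}{6} = - \frac{1}{2} + \frac{\left(2 + T\right) \left(-6 + T\right)}{6} = - \frac{1}{2} + \frac{\left(-6 + T\right) \left(2 + T\right)}{6}$)
$\left(-339 + y{\left(20 \right)}\right)^{2} = \left(-339 - \left(\frac{95}{6} - \frac{200}{3}\right)\right)^{2} = \left(-339 - - \frac{305}{6}\right)^{2} = \left(-339 + \frac{305}{6}\right)^{2} = \left(- \frac{1729}{6}\right)^{2} = \frac{2989441}{36}$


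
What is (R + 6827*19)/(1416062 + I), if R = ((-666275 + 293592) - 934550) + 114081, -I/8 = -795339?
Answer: -1063439/7778774 ≈ -0.13671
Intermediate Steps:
I = 6362712 (I = -8*(-795339) = 6362712)
R = -1193152 (R = (-372683 - 934550) + 114081 = -1307233 + 114081 = -1193152)
(R + 6827*19)/(1416062 + I) = (-1193152 + 6827*19)/(1416062 + 6362712) = (-1193152 + 129713)/7778774 = -1063439*1/7778774 = -1063439/7778774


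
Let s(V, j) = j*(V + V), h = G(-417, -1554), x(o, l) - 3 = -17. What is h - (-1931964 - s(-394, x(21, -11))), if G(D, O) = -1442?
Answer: 1941554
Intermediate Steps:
x(o, l) = -14 (x(o, l) = 3 - 17 = -14)
h = -1442
s(V, j) = 2*V*j (s(V, j) = j*(2*V) = 2*V*j)
h - (-1931964 - s(-394, x(21, -11))) = -1442 - (-1931964 - 2*(-394)*(-14)) = -1442 - (-1931964 - 1*11032) = -1442 - (-1931964 - 11032) = -1442 - 1*(-1942996) = -1442 + 1942996 = 1941554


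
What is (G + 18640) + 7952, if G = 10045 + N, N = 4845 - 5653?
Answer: 35829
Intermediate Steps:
N = -808
G = 9237 (G = 10045 - 808 = 9237)
(G + 18640) + 7952 = (9237 + 18640) + 7952 = 27877 + 7952 = 35829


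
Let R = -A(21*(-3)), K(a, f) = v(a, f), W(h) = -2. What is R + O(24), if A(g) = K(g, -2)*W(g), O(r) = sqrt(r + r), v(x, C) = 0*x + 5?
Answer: 10 + 4*sqrt(3) ≈ 16.928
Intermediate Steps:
v(x, C) = 5 (v(x, C) = 0 + 5 = 5)
O(r) = sqrt(2)*sqrt(r) (O(r) = sqrt(2*r) = sqrt(2)*sqrt(r))
K(a, f) = 5
A(g) = -10 (A(g) = 5*(-2) = -10)
R = 10 (R = -1*(-10) = 10)
R + O(24) = 10 + sqrt(2)*sqrt(24) = 10 + sqrt(2)*(2*sqrt(6)) = 10 + 4*sqrt(3)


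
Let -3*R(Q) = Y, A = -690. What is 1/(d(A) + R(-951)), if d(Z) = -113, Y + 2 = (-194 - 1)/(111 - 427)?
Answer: -948/106687 ≈ -0.0088858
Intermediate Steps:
Y = -437/316 (Y = -2 + (-194 - 1)/(111 - 427) = -2 - 195/(-316) = -2 - 195*(-1/316) = -2 + 195/316 = -437/316 ≈ -1.3829)
R(Q) = 437/948 (R(Q) = -⅓*(-437/316) = 437/948)
1/(d(A) + R(-951)) = 1/(-113 + 437/948) = 1/(-106687/948) = -948/106687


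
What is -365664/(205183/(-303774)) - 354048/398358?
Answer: 7374870276200384/13622714919 ≈ 5.4137e+5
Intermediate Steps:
-365664/(205183/(-303774)) - 354048/398358 = -365664/(205183*(-1/303774)) - 354048*1/398358 = -365664/(-205183/303774) - 59008/66393 = -365664*(-303774/205183) - 59008/66393 = 111079215936/205183 - 59008/66393 = 7374870276200384/13622714919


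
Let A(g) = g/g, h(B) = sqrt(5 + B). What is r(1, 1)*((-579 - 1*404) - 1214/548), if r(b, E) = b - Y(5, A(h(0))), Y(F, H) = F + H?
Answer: 1349745/274 ≈ 4926.1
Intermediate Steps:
A(g) = 1
r(b, E) = -6 + b (r(b, E) = b - (5 + 1) = b - 1*6 = b - 6 = -6 + b)
r(1, 1)*((-579 - 1*404) - 1214/548) = (-6 + 1)*((-579 - 1*404) - 1214/548) = -5*((-579 - 404) - 1214*1/548) = -5*(-983 - 607/274) = -5*(-269949/274) = 1349745/274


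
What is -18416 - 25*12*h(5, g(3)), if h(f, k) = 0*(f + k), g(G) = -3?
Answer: -18416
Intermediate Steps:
h(f, k) = 0
-18416 - 25*12*h(5, g(3)) = -18416 - 25*12*0 = -18416 - 300*0 = -18416 - 1*0 = -18416 + 0 = -18416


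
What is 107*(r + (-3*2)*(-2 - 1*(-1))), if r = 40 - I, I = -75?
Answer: 12947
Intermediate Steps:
r = 115 (r = 40 - 1*(-75) = 40 + 75 = 115)
107*(r + (-3*2)*(-2 - 1*(-1))) = 107*(115 + (-3*2)*(-2 - 1*(-1))) = 107*(115 - 6*(-2 + 1)) = 107*(115 - 6*(-1)) = 107*(115 + 6) = 107*121 = 12947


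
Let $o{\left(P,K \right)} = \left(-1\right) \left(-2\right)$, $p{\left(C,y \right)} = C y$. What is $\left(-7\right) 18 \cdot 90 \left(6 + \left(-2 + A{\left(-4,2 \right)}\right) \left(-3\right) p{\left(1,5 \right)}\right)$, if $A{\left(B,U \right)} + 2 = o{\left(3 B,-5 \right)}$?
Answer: $-408240$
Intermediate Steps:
$o{\left(P,K \right)} = 2$
$A{\left(B,U \right)} = 0$ ($A{\left(B,U \right)} = -2 + 2 = 0$)
$\left(-7\right) 18 \cdot 90 \left(6 + \left(-2 + A{\left(-4,2 \right)}\right) \left(-3\right) p{\left(1,5 \right)}\right) = \left(-7\right) 18 \cdot 90 \left(6 + \left(-2 + 0\right) \left(-3\right) 1 \cdot 5\right) = \left(-126\right) 90 \left(6 + \left(-2\right) \left(-3\right) 5\right) = - 11340 \left(6 + 6 \cdot 5\right) = - 11340 \left(6 + 30\right) = \left(-11340\right) 36 = -408240$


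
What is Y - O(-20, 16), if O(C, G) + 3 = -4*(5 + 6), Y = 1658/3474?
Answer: 82468/1737 ≈ 47.477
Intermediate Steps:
Y = 829/1737 (Y = 1658*(1/3474) = 829/1737 ≈ 0.47726)
O(C, G) = -47 (O(C, G) = -3 - 4*(5 + 6) = -3 - 4*11 = -3 - 44 = -47)
Y - O(-20, 16) = 829/1737 - 1*(-47) = 829/1737 + 47 = 82468/1737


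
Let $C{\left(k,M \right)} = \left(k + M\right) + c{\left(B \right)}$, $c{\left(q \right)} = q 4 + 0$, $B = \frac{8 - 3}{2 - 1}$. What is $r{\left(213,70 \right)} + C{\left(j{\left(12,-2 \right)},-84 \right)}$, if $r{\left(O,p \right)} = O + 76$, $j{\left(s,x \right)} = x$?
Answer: $223$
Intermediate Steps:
$r{\left(O,p \right)} = 76 + O$
$B = 5$ ($B = \frac{5}{1} = 5 \cdot 1 = 5$)
$c{\left(q \right)} = 4 q$ ($c{\left(q \right)} = 4 q + 0 = 4 q$)
$C{\left(k,M \right)} = 20 + M + k$ ($C{\left(k,M \right)} = \left(k + M\right) + 4 \cdot 5 = \left(M + k\right) + 20 = 20 + M + k$)
$r{\left(213,70 \right)} + C{\left(j{\left(12,-2 \right)},-84 \right)} = \left(76 + 213\right) - 66 = 289 - 66 = 223$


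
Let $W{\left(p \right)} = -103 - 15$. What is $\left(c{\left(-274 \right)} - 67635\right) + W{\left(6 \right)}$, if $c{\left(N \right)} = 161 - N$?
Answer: $-67318$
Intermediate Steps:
$W{\left(p \right)} = -118$ ($W{\left(p \right)} = -103 - 15 = -118$)
$\left(c{\left(-274 \right)} - 67635\right) + W{\left(6 \right)} = \left(\left(161 - -274\right) - 67635\right) - 118 = \left(\left(161 + 274\right) - 67635\right) - 118 = \left(435 - 67635\right) - 118 = -67200 - 118 = -67318$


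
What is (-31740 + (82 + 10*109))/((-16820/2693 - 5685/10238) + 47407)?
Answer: -842788310512/1306867755273 ≈ -0.64489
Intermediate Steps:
(-31740 + (82 + 10*109))/((-16820/2693 - 5685/10238) + 47407) = (-31740 + (82 + 1090))/((-16820*1/2693 - 5685*1/10238) + 47407) = (-31740 + 1172)/((-16820/2693 - 5685/10238) + 47407) = -30568/(-187512865/27570934 + 47407) = -30568/1306867755273/27570934 = -30568*27570934/1306867755273 = -842788310512/1306867755273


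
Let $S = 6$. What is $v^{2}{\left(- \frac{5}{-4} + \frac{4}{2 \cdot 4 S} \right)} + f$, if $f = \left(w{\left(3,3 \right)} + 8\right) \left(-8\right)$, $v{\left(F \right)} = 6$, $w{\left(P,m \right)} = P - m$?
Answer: $-28$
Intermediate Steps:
$f = -64$ ($f = \left(\left(3 - 3\right) + 8\right) \left(-8\right) = \left(0 + 8\right) \left(-8\right) = 8 \left(-8\right) = -64$)
$v^{2}{\left(- \frac{5}{-4} + \frac{4}{2 \cdot 4 S} \right)} + f = 6^{2} - 64 = 36 - 64 = -28$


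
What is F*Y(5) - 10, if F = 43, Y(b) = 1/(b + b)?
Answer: -57/10 ≈ -5.7000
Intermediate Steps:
Y(b) = 1/(2*b)
F*Y(5) - 10 = 43*((1/2)/5) - 10 = 43*((1/2)*(1/5)) - 10 = 43*(1/10) - 10 = 43/10 - 10 = -57/10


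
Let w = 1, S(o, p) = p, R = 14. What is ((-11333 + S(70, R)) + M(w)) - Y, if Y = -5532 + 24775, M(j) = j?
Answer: -30561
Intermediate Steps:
Y = 19243
((-11333 + S(70, R)) + M(w)) - Y = ((-11333 + 14) + 1) - 1*19243 = (-11319 + 1) - 19243 = -11318 - 19243 = -30561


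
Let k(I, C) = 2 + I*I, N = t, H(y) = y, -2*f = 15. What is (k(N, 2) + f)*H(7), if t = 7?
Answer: 609/2 ≈ 304.50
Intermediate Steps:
f = -15/2 (f = -½*15 = -15/2 ≈ -7.5000)
N = 7
k(I, C) = 2 + I²
(k(N, 2) + f)*H(7) = ((2 + 7²) - 15/2)*7 = ((2 + 49) - 15/2)*7 = (51 - 15/2)*7 = (87/2)*7 = 609/2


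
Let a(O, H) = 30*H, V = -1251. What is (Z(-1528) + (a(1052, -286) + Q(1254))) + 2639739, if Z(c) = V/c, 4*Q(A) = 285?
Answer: 4020521073/1528 ≈ 2.6312e+6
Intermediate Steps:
Q(A) = 285/4 (Q(A) = (1/4)*285 = 285/4)
Z(c) = -1251/c
(Z(-1528) + (a(1052, -286) + Q(1254))) + 2639739 = (-1251/(-1528) + (30*(-286) + 285/4)) + 2639739 = (-1251*(-1/1528) + (-8580 + 285/4)) + 2639739 = (1251/1528 - 34035/4) + 2639739 = -13000119/1528 + 2639739 = 4020521073/1528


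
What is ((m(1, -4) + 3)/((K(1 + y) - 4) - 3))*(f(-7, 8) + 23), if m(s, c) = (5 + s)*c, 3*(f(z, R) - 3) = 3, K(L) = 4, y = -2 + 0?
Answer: 189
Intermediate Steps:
y = -2
f(z, R) = 4 (f(z, R) = 3 + (1/3)*3 = 3 + 1 = 4)
m(s, c) = c*(5 + s)
((m(1, -4) + 3)/((K(1 + y) - 4) - 3))*(f(-7, 8) + 23) = ((-4*(5 + 1) + 3)/((4 - 4) - 3))*(4 + 23) = ((-4*6 + 3)/(0 - 3))*27 = ((-24 + 3)/(-3))*27 = -21*(-1/3)*27 = 7*27 = 189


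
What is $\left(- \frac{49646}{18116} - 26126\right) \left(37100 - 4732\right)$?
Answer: $- \frac{547190590872}{647} \approx -8.4573 \cdot 10^{8}$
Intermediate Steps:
$\left(- \frac{49646}{18116} - 26126\right) \left(37100 - 4732\right) = \left(\left(-49646\right) \frac{1}{18116} - 26126\right) 32368 = \left(- \frac{24823}{9058} - 26126\right) 32368 = \left(- \frac{236674131}{9058}\right) 32368 = - \frac{547190590872}{647}$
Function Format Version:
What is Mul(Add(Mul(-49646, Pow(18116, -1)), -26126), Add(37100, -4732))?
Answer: Rational(-547190590872, 647) ≈ -8.4573e+8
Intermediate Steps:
Mul(Add(Mul(-49646, Pow(18116, -1)), -26126), Add(37100, -4732)) = Mul(Add(Mul(-49646, Rational(1, 18116)), -26126), 32368) = Mul(Add(Rational(-24823, 9058), -26126), 32368) = Mul(Rational(-236674131, 9058), 32368) = Rational(-547190590872, 647)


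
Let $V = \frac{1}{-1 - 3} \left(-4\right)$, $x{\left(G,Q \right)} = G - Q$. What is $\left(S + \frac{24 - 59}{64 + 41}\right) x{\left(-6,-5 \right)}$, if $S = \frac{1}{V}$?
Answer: $- \frac{2}{3} \approx -0.66667$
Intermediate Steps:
$V = 1$ ($V = \frac{1}{-4} \left(-4\right) = \left(- \frac{1}{4}\right) \left(-4\right) = 1$)
$S = 1$ ($S = 1^{-1} = 1$)
$\left(S + \frac{24 - 59}{64 + 41}\right) x{\left(-6,-5 \right)} = \left(1 + \frac{24 - 59}{64 + 41}\right) \left(-6 - -5\right) = \left(1 - \frac{35}{105}\right) \left(-6 + 5\right) = \left(1 - \frac{1}{3}\right) \left(-1\right) = \frac{2}{3} \left(-1\right) = - \frac{2}{3}$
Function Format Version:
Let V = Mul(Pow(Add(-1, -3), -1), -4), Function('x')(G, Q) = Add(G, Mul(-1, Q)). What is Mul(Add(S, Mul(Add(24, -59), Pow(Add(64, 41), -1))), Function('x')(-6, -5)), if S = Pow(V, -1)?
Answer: Rational(-2, 3) ≈ -0.66667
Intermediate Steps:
V = 1 (V = Mul(Pow(-4, -1), -4) = Mul(Rational(-1, 4), -4) = 1)
S = 1 (S = Pow(1, -1) = 1)
Mul(Add(S, Mul(Add(24, -59), Pow(Add(64, 41), -1))), Function('x')(-6, -5)) = Mul(Add(1, Mul(Add(24, -59), Pow(Add(64, 41), -1))), Add(-6, Mul(-1, -5))) = Mul(Add(1, Mul(-35, Pow(105, -1))), Add(-6, 5)) = Mul(Add(1, Mul(-35, Rational(1, 105))), -1) = Mul(Add(1, Rational(-1, 3)), -1) = Mul(Rational(2, 3), -1) = Rational(-2, 3)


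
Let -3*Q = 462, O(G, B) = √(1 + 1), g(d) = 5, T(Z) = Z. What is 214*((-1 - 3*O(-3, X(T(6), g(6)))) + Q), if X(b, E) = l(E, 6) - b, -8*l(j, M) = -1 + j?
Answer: -33170 - 642*√2 ≈ -34078.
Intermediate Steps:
l(j, M) = ⅛ - j/8 (l(j, M) = -(-1 + j)/8 = ⅛ - j/8)
X(b, E) = ⅛ - b - E/8 (X(b, E) = (⅛ - E/8) - b = ⅛ - b - E/8)
O(G, B) = √2
Q = -154 (Q = -⅓*462 = -154)
214*((-1 - 3*O(-3, X(T(6), g(6)))) + Q) = 214*((-1 - 3*√2) - 154) = 214*(-155 - 3*√2) = -33170 - 642*√2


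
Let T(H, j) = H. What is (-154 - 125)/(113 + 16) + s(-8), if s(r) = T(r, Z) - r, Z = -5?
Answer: -93/43 ≈ -2.1628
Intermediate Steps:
s(r) = 0 (s(r) = r - r = 0)
(-154 - 125)/(113 + 16) + s(-8) = (-154 - 125)/(113 + 16) + 0 = -279/129 + 0 = -279*1/129 + 0 = -93/43 + 0 = -93/43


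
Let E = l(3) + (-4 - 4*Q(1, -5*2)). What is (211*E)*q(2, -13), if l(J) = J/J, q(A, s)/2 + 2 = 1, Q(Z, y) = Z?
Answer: 2954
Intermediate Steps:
q(A, s) = -2 (q(A, s) = -4 + 2*1 = -4 + 2 = -2)
l(J) = 1
E = -7 (E = 1 + (-4 - 4*1) = 1 + (-4 - 4) = 1 - 8 = -7)
(211*E)*q(2, -13) = (211*(-7))*(-2) = -1477*(-2) = 2954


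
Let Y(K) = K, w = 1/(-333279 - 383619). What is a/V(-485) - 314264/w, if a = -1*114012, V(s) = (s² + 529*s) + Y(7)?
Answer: 1602074402412996/7111 ≈ 2.2530e+11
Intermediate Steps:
w = -1/716898 (w = 1/(-716898) = -1/716898 ≈ -1.3949e-6)
V(s) = 7 + s² + 529*s (V(s) = (s² + 529*s) + 7 = 7 + s² + 529*s)
a = -114012
a/V(-485) - 314264/w = -114012/(7 + (-485)² + 529*(-485)) - 314264/(-1/716898) = -114012/(7 + 235225 - 256565) - 314264*(-716898) = -114012/(-21333) + 225295233072 = -114012*(-1/21333) + 225295233072 = 38004/7111 + 225295233072 = 1602074402412996/7111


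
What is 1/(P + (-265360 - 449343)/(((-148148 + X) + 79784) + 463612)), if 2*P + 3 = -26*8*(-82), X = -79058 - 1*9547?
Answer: 613286/5227753673 ≈ 0.00011731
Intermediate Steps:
X = -88605 (X = -79058 - 9547 = -88605)
P = 17053/2 (P = -3/2 + (-26*8*(-82))/2 = -3/2 + (-208*(-82))/2 = -3/2 + (½)*17056 = -3/2 + 8528 = 17053/2 ≈ 8526.5)
1/(P + (-265360 - 449343)/(((-148148 + X) + 79784) + 463612)) = 1/(17053/2 + (-265360 - 449343)/(((-148148 - 88605) + 79784) + 463612)) = 1/(17053/2 - 714703/((-236753 + 79784) + 463612)) = 1/(17053/2 - 714703/(-156969 + 463612)) = 1/(17053/2 - 714703/306643) = 1/(5227753673/613286) = 613286/5227753673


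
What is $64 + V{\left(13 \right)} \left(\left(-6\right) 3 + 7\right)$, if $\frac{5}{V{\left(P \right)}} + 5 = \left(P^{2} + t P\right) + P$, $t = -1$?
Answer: $\frac{10441}{164} \approx 63.665$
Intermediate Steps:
$V{\left(P \right)} = \frac{5}{-5 + P^{2}}$ ($V{\left(P \right)} = \frac{5}{-5 + \left(\left(P^{2} - P\right) + P\right)} = \frac{5}{-5 + P^{2}}$)
$64 + V{\left(13 \right)} \left(\left(-6\right) 3 + 7\right) = 64 + \frac{5}{-5 + 13^{2}} \left(\left(-6\right) 3 + 7\right) = 64 + \frac{5}{-5 + 169} \left(-18 + 7\right) = 64 + \frac{5}{164} \left(-11\right) = 64 - \frac{55}{164} = \frac{10441}{164}$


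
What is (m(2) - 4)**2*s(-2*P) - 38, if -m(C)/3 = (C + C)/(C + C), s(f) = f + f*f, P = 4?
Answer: 2706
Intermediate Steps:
s(f) = f + f**2
m(C) = -3 (m(C) = -3*(C + C)/(C + C) = -3*2*C/(2*C) = -3*2*C*1/(2*C) = -3*1 = -3)
(m(2) - 4)**2*s(-2*P) - 38 = (-3 - 4)**2*((-2*4)*(1 - 2*4)) - 38 = (-7)**2*(-8*(1 - 8)) - 38 = 49*(-8*(-7)) - 38 = 49*56 - 38 = 2744 - 38 = 2706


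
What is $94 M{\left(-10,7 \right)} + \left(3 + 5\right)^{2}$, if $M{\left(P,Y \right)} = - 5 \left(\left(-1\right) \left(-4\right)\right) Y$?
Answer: $-13096$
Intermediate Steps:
$M{\left(P,Y \right)} = - 20 Y$ ($M{\left(P,Y \right)} = \left(-5\right) 4 Y = - 20 Y$)
$94 M{\left(-10,7 \right)} + \left(3 + 5\right)^{2} = 94 \left(\left(-20\right) 7\right) + \left(3 + 5\right)^{2} = 94 \left(-140\right) + 8^{2} = -13160 + 64 = -13096$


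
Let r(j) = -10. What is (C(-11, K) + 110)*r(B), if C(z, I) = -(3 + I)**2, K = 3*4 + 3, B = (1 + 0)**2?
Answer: 2140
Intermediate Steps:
B = 1 (B = 1**2 = 1)
K = 15 (K = 12 + 3 = 15)
(C(-11, K) + 110)*r(B) = (-(3 + 15)**2 + 110)*(-10) = (-1*18**2 + 110)*(-10) = (-1*324 + 110)*(-10) = (-324 + 110)*(-10) = -214*(-10) = 2140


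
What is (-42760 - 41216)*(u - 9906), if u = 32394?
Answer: -1888452288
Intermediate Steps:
(-42760 - 41216)*(u - 9906) = (-42760 - 41216)*(32394 - 9906) = -83976*22488 = -1888452288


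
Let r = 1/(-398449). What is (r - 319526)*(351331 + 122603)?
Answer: -60338819615148450/398449 ≈ -1.5143e+11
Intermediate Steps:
r = -1/398449 ≈ -2.5097e-6
(r - 319526)*(351331 + 122603) = (-1/398449 - 319526)*(351331 + 122603) = -127314815175/398449*473934 = -60338819615148450/398449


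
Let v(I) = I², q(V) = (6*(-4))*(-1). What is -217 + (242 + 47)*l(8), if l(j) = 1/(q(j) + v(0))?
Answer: -4919/24 ≈ -204.96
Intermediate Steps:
q(V) = 24 (q(V) = -24*(-1) = 24)
l(j) = 1/24 (l(j) = 1/(24 + 0²) = 1/(24 + 0) = 1/24)
-217 + (242 + 47)*l(8) = -217 + (242 + 47)*(1/24) = -217 + 289*(1/24) = -217 + 289/24 = -4919/24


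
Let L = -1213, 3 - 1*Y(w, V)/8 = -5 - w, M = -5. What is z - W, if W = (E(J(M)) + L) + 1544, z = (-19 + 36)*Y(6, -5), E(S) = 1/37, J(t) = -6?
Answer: 58200/37 ≈ 1573.0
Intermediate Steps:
Y(w, V) = 64 + 8*w (Y(w, V) = 24 - 8*(-5 - w) = 24 + (40 + 8*w) = 64 + 8*w)
E(S) = 1/37
z = 1904 (z = (-19 + 36)*(64 + 8*6) = 17*(64 + 48) = 17*112 = 1904)
W = 12248/37 (W = (1/37 - 1213) + 1544 = -44880/37 + 1544 = 12248/37 ≈ 331.03)
z - W = 1904 - 1*12248/37 = 1904 - 12248/37 = 58200/37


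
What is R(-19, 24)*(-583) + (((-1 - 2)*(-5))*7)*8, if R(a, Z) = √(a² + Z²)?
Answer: 840 - 583*√937 ≈ -17006.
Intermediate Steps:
R(a, Z) = √(Z² + a²)
R(-19, 24)*(-583) + (((-1 - 2)*(-5))*7)*8 = √(24² + (-19)²)*(-583) + (((-1 - 2)*(-5))*7)*8 = √(576 + 361)*(-583) + (-3*(-5)*7)*8 = √937*(-583) + (15*7)*8 = -583*√937 + 105*8 = -583*√937 + 840 = 840 - 583*√937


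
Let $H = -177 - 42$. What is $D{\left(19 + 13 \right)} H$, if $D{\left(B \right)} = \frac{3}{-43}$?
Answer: $\frac{657}{43} \approx 15.279$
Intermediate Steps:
$H = -219$ ($H = -177 - 42 = -219$)
$D{\left(B \right)} = - \frac{3}{43}$ ($D{\left(B \right)} = 3 \left(- \frac{1}{43}\right) = - \frac{3}{43}$)
$D{\left(19 + 13 \right)} H = \left(- \frac{3}{43}\right) \left(-219\right) = \frac{657}{43}$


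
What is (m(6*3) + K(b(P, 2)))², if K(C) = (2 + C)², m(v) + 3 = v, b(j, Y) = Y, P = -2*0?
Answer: 961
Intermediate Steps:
P = 0
m(v) = -3 + v
(m(6*3) + K(b(P, 2)))² = ((-3 + 6*3) + (2 + 2)²)² = ((-3 + 18) + 4²)² = (15 + 16)² = 31² = 961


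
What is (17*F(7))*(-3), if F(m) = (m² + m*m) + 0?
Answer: -4998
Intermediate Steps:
F(m) = 2*m² (F(m) = (m² + m²) + 0 = 2*m² + 0 = 2*m²)
(17*F(7))*(-3) = (17*(2*7²))*(-3) = (17*(2*49))*(-3) = (17*98)*(-3) = 1666*(-3) = -4998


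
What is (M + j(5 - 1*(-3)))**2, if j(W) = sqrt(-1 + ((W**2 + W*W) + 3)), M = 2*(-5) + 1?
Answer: (9 - sqrt(130))**2 ≈ 5.7684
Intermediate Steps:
M = -9 (M = -10 + 1 = -9)
j(W) = sqrt(2 + 2*W**2) (j(W) = sqrt(-1 + ((W**2 + W**2) + 3)) = sqrt(-1 + (2*W**2 + 3)) = sqrt(-1 + (3 + 2*W**2)) = sqrt(2 + 2*W**2))
(M + j(5 - 1*(-3)))**2 = (-9 + sqrt(2 + 2*(5 - 1*(-3))**2))**2 = (-9 + sqrt(2 + 2*(5 + 3)**2))**2 = (-9 + sqrt(2 + 2*8**2))**2 = (-9 + sqrt(2 + 2*64))**2 = (-9 + sqrt(2 + 128))**2 = (-9 + sqrt(130))**2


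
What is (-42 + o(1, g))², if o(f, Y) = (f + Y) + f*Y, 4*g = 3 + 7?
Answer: 1296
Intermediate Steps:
g = 5/2 (g = (3 + 7)/4 = (¼)*10 = 5/2 ≈ 2.5000)
o(f, Y) = Y + f + Y*f (o(f, Y) = (Y + f) + Y*f = Y + f + Y*f)
(-42 + o(1, g))² = (-42 + (5/2 + 1 + (5/2)*1))² = (-42 + (5/2 + 1 + 5/2))² = (-42 + 6)² = (-36)² = 1296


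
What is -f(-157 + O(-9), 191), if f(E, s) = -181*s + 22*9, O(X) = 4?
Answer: 34373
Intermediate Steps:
f(E, s) = 198 - 181*s (f(E, s) = -181*s + 198 = 198 - 181*s)
-f(-157 + O(-9), 191) = -(198 - 181*191) = -(198 - 34571) = -1*(-34373) = 34373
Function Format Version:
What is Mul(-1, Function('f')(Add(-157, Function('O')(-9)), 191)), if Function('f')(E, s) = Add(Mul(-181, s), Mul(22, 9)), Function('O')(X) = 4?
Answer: 34373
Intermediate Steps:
Function('f')(E, s) = Add(198, Mul(-181, s)) (Function('f')(E, s) = Add(Mul(-181, s), 198) = Add(198, Mul(-181, s)))
Mul(-1, Function('f')(Add(-157, Function('O')(-9)), 191)) = Mul(-1, Add(198, Mul(-181, 191))) = Mul(-1, Add(198, -34571)) = Mul(-1, -34373) = 34373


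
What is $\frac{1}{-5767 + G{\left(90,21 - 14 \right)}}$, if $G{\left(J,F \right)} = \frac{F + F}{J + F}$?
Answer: $- \frac{97}{559385} \approx -0.0001734$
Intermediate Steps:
$G{\left(J,F \right)} = \frac{2 F}{F + J}$
$\frac{1}{-5767 + G{\left(90,21 - 14 \right)}} = \frac{1}{-5767 + \frac{2 \left(21 - 14\right)}{\left(21 - 14\right) + 90}} = \frac{1}{-5767 + 2 \cdot 7 \frac{1}{7 + 90}} = \frac{1}{-5767 + 2 \cdot 7 \cdot \frac{1}{97}} = \frac{1}{-5767 + \frac{14}{97}} = \frac{1}{- \frac{559385}{97}} = - \frac{97}{559385}$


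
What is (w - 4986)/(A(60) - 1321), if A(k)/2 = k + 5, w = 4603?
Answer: 383/1191 ≈ 0.32158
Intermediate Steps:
A(k) = 10 + 2*k (A(k) = 2*(k + 5) = 2*(5 + k) = 10 + 2*k)
(w - 4986)/(A(60) - 1321) = (4603 - 4986)/((10 + 2*60) - 1321) = -383/((10 + 120) - 1321) = -383/(130 - 1321) = -383/(-1191) = -383*(-1/1191) = 383/1191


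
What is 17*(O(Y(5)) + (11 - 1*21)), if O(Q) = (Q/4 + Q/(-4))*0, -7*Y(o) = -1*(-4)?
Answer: -170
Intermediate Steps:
Y(o) = -4/7 (Y(o) = -(-1)*(-4)/7 = -⅐*4 = -4/7)
O(Q) = 0 (O(Q) = (Q*(¼) + Q*(-¼))*0 = (Q/4 - Q/4)*0 = 0*0 = 0)
17*(O(Y(5)) + (11 - 1*21)) = 17*(0 + (11 - 1*21)) = 17*(0 + (11 - 21)) = 17*(0 - 10) = 17*(-10) = -170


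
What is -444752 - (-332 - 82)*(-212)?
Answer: -532520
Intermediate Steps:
-444752 - (-332 - 82)*(-212) = -444752 - (-414)*(-212) = -444752 - 1*87768 = -444752 - 87768 = -532520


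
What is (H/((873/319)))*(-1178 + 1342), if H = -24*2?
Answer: -837056/291 ≈ -2876.5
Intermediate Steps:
H = -48
(H/((873/319)))*(-1178 + 1342) = (-48/(873/319))*(-1178 + 1342) = -48/(873*(1/319))*164 = -48/873/319*164 = -48*319/873*164 = -5104/291*164 = -837056/291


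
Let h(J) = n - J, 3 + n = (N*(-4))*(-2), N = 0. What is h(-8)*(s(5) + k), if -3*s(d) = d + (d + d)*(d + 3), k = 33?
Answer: 70/3 ≈ 23.333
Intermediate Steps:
s(d) = -d/3 - 2*d*(3 + d)/3 (s(d) = -(d + (d + d)*(d + 3))/3 = -(d + (2*d)*(3 + d))/3 = -(d + 2*d*(3 + d))/3 = -d/3 - 2*d*(3 + d)/3)
n = -3 (n = -3 + (0*(-4))*(-2) = -3 + 0*(-2) = -3 + 0 = -3)
h(J) = -3 - J
h(-8)*(s(5) + k) = (-3 - 1*(-8))*(-1/3*5*(7 + 2*5) + 33) = (-3 + 8)*(-1/3*5*(7 + 10) + 33) = 5*(-1/3*5*17 + 33) = 5*(-85/3 + 33) = 5*(14/3) = 70/3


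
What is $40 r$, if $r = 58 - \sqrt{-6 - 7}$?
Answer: $2320 - 40 i \sqrt{13} \approx 2320.0 - 144.22 i$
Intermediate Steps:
$r = 58 - i \sqrt{13}$ ($r = 58 - \sqrt{-13} = 58 - i \sqrt{13} \approx 58.0 - 3.6056 i$)
$40 r = 40 \left(58 - i \sqrt{13}\right) = 2320 - 40 i \sqrt{13}$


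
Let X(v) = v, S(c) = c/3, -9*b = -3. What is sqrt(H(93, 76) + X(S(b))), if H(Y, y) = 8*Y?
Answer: sqrt(6697)/3 ≈ 27.278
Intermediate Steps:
b = 1/3 (b = -1/9*(-3) = 1/3 ≈ 0.33333)
S(c) = c/3 (S(c) = c*(1/3) = c/3)
sqrt(H(93, 76) + X(S(b))) = sqrt(8*93 + (1/3)*(1/3)) = sqrt(744 + 1/9) = sqrt(6697/9) = sqrt(6697)/3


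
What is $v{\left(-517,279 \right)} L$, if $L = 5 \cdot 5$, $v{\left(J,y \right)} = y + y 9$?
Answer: $69750$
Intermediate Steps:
$v{\left(J,y \right)} = 10 y$ ($v{\left(J,y \right)} = y + 9 y = 10 y$)
$L = 25$
$v{\left(-517,279 \right)} L = 10 \cdot 279 \cdot 25 = 2790 \cdot 25 = 69750$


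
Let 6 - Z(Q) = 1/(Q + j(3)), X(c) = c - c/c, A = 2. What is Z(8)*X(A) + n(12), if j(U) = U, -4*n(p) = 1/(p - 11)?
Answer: 249/44 ≈ 5.6591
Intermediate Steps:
n(p) = -1/(4*(-11 + p)) (n(p) = -1/(4*(p - 11)) = -1/(4*(-11 + p)))
X(c) = -1 + c (X(c) = c - 1*1 = c - 1 = -1 + c)
Z(Q) = 6 - 1/(3 + Q) (Z(Q) = 6 - 1/(Q + 3) = 6 - 1/(3 + Q))
Z(8)*X(A) + n(12) = ((17 + 6*8)/(3 + 8))*(-1 + 2) - 1/(-44 + 4*12) = ((17 + 48)/11)*1 - 1/(-44 + 48) = ((1/11)*65)*1 - 1/4 = (65/11)*1 - 1*1/4 = 65/11 - 1/4 = 249/44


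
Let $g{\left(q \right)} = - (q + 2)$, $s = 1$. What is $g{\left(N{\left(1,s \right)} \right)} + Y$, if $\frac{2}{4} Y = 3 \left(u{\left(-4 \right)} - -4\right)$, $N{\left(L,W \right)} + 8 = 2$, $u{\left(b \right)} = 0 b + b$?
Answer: $4$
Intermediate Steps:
$u{\left(b \right)} = b$ ($u{\left(b \right)} = 0 + b = b$)
$N{\left(L,W \right)} = -6$ ($N{\left(L,W \right)} = -8 + 2 = -6$)
$g{\left(q \right)} = -2 - q$ ($g{\left(q \right)} = - (2 + q) = -2 - q$)
$Y = 0$ ($Y = 2 \cdot 3 \left(-4 - -4\right) = 2 \cdot 3 \left(-4 + 4\right) = 2 \cdot 3 \cdot 0 = 2 \cdot 0 = 0$)
$g{\left(N{\left(1,s \right)} \right)} + Y = \left(-2 - -6\right) + 0 = \left(-2 + 6\right) + 0 = 4 + 0 = 4$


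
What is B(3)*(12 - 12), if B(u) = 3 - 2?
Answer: 0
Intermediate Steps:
B(u) = 1
B(3)*(12 - 12) = 1*(12 - 12) = 1*0 = 0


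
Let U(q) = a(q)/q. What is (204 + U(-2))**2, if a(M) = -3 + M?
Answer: 170569/4 ≈ 42642.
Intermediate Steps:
U(q) = (-3 + q)/q
(204 + U(-2))**2 = (204 + (-3 - 2)/(-2))**2 = (204 - 1/2*(-5))**2 = (204 + 5/2)**2 = (413/2)**2 = 170569/4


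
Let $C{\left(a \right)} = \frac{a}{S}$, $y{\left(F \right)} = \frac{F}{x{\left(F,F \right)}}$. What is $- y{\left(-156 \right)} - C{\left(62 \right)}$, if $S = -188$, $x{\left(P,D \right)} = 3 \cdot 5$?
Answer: $\frac{5043}{470} \approx 10.73$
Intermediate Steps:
$x{\left(P,D \right)} = 15$
$y{\left(F \right)} = \frac{F}{15}$
$C{\left(a \right)} = - \frac{a}{188}$ ($C{\left(a \right)} = \frac{a}{-188} = a \left(- \frac{1}{188}\right) = - \frac{a}{188}$)
$- y{\left(-156 \right)} - C{\left(62 \right)} = - \frac{-156}{15} - \left(- \frac{1}{188}\right) 62 = \left(-1\right) \left(- \frac{52}{5}\right) - - \frac{31}{94} = \frac{52}{5} + \frac{31}{94} = \frac{5043}{470}$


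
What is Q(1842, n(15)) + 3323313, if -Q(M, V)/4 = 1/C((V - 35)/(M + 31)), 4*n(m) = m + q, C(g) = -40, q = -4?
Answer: 33233131/10 ≈ 3.3233e+6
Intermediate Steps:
n(m) = -1 + m/4 (n(m) = (m - 4)/4 = (-4 + m)/4 = -1 + m/4)
Q(M, V) = 1/10 (Q(M, V) = -4/(-40) = -4*(-1/40) = 1/10)
Q(1842, n(15)) + 3323313 = 1/10 + 3323313 = 33233131/10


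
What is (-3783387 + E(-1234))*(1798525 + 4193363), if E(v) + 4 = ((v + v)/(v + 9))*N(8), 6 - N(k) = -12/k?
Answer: -793434760774512/35 ≈ -2.2670e+13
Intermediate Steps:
N(k) = 6 + 12/k (N(k) = 6 - (-12)/k = 6 + 12/k)
E(v) = -4 + 15*v/(9 + v) (E(v) = -4 + ((v + v)/(v + 9))*(6 + 12/8) = -4 + ((2*v)/(9 + v))*(6 + 12*(⅛)) = -4 + (2*v/(9 + v))*(6 + 3/2) = -4 + (2*v/(9 + v))*(15/2) = -4 + 15*v/(9 + v))
(-3783387 + E(-1234))*(1798525 + 4193363) = (-3783387 + (-36 + 11*(-1234))/(9 - 1234))*(1798525 + 4193363) = (-3783387 + (-36 - 13574)/(-1225))*5991888 = (-3783387 - 1/1225*(-13610))*5991888 = (-3783387 + 2722/245)*5991888 = -926927093/245*5991888 = -793434760774512/35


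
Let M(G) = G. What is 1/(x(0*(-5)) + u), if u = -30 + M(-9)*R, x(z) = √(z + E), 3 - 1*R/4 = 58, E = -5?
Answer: 390/760501 - I*√5/3802505 ≈ 0.00051282 - 5.8805e-7*I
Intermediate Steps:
R = -220 (R = 12 - 4*58 = 12 - 232 = -220)
x(z) = √(-5 + z) (x(z) = √(z - 5) = √(-5 + z))
u = 1950 (u = -30 - 9*(-220) = -30 + 1980 = 1950)
1/(x(0*(-5)) + u) = 1/(√(-5 + 0*(-5)) + 1950) = 1/(√(-5 + 0) + 1950) = 1/(√(-5) + 1950) = 1/(I*√5 + 1950) = 1/(1950 + I*√5)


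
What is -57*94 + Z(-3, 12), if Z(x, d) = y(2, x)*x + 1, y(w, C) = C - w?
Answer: -5342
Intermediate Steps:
Z(x, d) = 1 + x*(-2 + x) (Z(x, d) = (x - 1*2)*x + 1 = (x - 2)*x + 1 = (-2 + x)*x + 1 = x*(-2 + x) + 1 = 1 + x*(-2 + x))
-57*94 + Z(-3, 12) = -57*94 + (1 - 3*(-2 - 3)) = -5358 + (1 - 3*(-5)) = -5358 + (1 + 15) = -5358 + 16 = -5342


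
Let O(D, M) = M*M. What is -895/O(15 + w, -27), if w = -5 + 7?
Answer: -895/729 ≈ -1.2277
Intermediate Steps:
w = 2
O(D, M) = M²
-895/O(15 + w, -27) = -895/((-27)²) = -895/729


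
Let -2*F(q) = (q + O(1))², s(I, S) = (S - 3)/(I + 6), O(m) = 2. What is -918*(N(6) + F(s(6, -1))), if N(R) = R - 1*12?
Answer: 6783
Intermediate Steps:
s(I, S) = (-3 + S)/(6 + I)
N(R) = -12 + R (N(R) = R - 12 = -12 + R)
F(q) = -(2 + q)²/2 (F(q) = -(q + 2)²/2 = -(2 + q)²/2)
-918*(N(6) + F(s(6, -1))) = -918*((-12 + 6) - (2 + (-3 - 1)/(6 + 6))²/2) = -918*(-6 - (2 - 4/12)²/2) = -918*(-6 - (2 + (1/12)*(-4))²/2) = -918*(-6 - (2 - ⅓)²/2) = -918*(-6 - (5/3)²/2) = -918*(-6 - ½*25/9) = -918*(-6 - 25/18) = -918*(-133/18) = 6783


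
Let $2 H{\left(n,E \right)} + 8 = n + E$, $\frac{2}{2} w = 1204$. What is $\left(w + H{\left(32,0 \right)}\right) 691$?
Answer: $840256$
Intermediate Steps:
$w = 1204$
$H{\left(n,E \right)} = -4 + \frac{E}{2} + \frac{n}{2}$ ($H{\left(n,E \right)} = -4 + \frac{n + E}{2} = -4 + \frac{E + n}{2} = -4 + \left(\frac{E}{2} + \frac{n}{2}\right) = -4 + \frac{E}{2} + \frac{n}{2}$)
$\left(w + H{\left(32,0 \right)}\right) 691 = \left(1204 + \left(-4 + \frac{1}{2} \cdot 0 + \frac{1}{2} \cdot 32\right)\right) 691 = \left(1204 + \left(-4 + 0 + 16\right)\right) 691 = \left(1204 + 12\right) 691 = 1216 \cdot 691 = 840256$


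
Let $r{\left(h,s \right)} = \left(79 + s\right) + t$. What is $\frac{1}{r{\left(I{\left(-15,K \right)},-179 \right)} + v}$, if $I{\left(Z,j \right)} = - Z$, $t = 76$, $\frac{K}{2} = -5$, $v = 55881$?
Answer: $\frac{1}{55857} \approx 1.7903 \cdot 10^{-5}$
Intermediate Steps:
$K = -10$ ($K = 2 \left(-5\right) = -10$)
$r{\left(h,s \right)} = 155 + s$ ($r{\left(h,s \right)} = \left(79 + s\right) + 76 = 155 + s$)
$\frac{1}{r{\left(I{\left(-15,K \right)},-179 \right)} + v} = \frac{1}{\left(155 - 179\right) + 55881} = \frac{1}{-24 + 55881} = \frac{1}{55857}$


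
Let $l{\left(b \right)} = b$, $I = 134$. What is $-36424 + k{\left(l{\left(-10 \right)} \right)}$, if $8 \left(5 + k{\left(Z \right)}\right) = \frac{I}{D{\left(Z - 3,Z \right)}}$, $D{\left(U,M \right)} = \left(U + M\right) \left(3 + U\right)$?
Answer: $- \frac{33514613}{920} \approx -36429.0$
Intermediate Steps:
$D{\left(U,M \right)} = \left(3 + U\right) \left(M + U\right)$ ($D{\left(U,M \right)} = \left(M + U\right) \left(3 + U\right) = \left(3 + U\right) \left(M + U\right)$)
$k{\left(Z \right)} = -5 + \frac{67}{4 \left(-9 + \left(-3 + Z\right)^{2} + 6 Z + Z \left(-3 + Z\right)\right)}$ ($k{\left(Z \right)} = -5 + \frac{134 \frac{1}{\left(Z - 3\right)^{2} + 3 Z + 3 \left(Z - 3\right) + Z \left(Z - 3\right)}}{8} = -5 + \frac{134 \frac{1}{\left(-3 + Z\right)^{2} + 3 Z + 3 \left(-3 + Z\right) + Z \left(-3 + Z\right)}}{8} = -5 + \frac{134 \frac{1}{\left(-3 + Z\right)^{2} + 3 Z + \left(-9 + 3 Z\right) + Z \left(-3 + Z\right)}}{8} = -5 + \frac{134 \frac{1}{-9 + \left(-3 + Z\right)^{2} + 6 Z + Z \left(-3 + Z\right)}}{8} = -5 + \frac{67}{4 \left(-9 + \left(-3 + Z\right)^{2} + 6 Z + Z \left(-3 + Z\right)\right)}$)
$-36424 + k{\left(l{\left(-10 \right)} \right)} = -36424 + \frac{67 - 40 \left(-10\right)^{2} + 60 \left(-10\right)}{4 \left(-10\right) \left(-3 + 2 \left(-10\right)\right)} = -36424 + \frac{1}{4} \left(- \frac{1}{10}\right) \frac{1}{-3 - 20} \left(67 - 4000 - 600\right) = -36424 + \frac{1}{4} \left(- \frac{1}{10}\right) \frac{1}{-23} \left(67 - 4000 - 600\right) = -36424 + \frac{1}{4} \left(- \frac{1}{10}\right) \left(- \frac{1}{23}\right) \left(-4533\right) = -36424 - \frac{4533}{920} = - \frac{33514613}{920}$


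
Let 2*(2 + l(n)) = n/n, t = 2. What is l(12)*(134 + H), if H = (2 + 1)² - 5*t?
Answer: -399/2 ≈ -199.50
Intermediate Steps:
l(n) = -3/2 (l(n) = -2 + (n/n)/2 = -2 + (½)*1 = -2 + ½ = -3/2)
H = -1 (H = (2 + 1)² - 5*2 = 3² - 10 = 9 - 10 = -1)
l(12)*(134 + H) = -3*(134 - 1)/2 = -3/2*133 = -399/2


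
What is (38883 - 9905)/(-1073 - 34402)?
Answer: -28978/35475 ≈ -0.81686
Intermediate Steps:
(38883 - 9905)/(-1073 - 34402) = 28978/(-35475) = 28978*(-1/35475) = -28978/35475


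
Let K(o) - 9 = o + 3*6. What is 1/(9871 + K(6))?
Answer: 1/9904 ≈ 0.00010097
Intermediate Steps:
K(o) = 27 + o (K(o) = 9 + (o + 3*6) = 9 + (o + 18) = 9 + (18 + o) = 27 + o)
1/(9871 + K(6)) = 1/(9871 + (27 + 6)) = 1/(9871 + 33) = 1/9904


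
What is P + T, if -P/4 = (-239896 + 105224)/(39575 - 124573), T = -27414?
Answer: -1165336930/42499 ≈ -27420.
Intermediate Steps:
P = -269344/42499 (P = -4*(-239896 + 105224)/(39575 - 124573) = -(-538688)/(-84998) = -(-538688)*(-1)/84998 = -4*67336/42499 = -269344/42499 ≈ -6.3377)
P + T = -269344/42499 - 27414 = -1165336930/42499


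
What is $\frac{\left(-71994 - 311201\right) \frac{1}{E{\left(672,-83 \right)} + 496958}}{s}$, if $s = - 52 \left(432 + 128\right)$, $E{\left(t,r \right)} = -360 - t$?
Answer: $\frac{76639}{2888273024} \approx 2.6535 \cdot 10^{-5}$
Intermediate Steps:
$s = -29120$ ($s = \left(-52\right) 560 = -29120$)
$\frac{\left(-71994 - 311201\right) \frac{1}{E{\left(672,-83 \right)} + 496958}}{s} = \frac{\left(-71994 - 311201\right) \frac{1}{\left(-360 - 672\right) + 496958}}{-29120} = - \frac{383195}{\left(-360 - 672\right) + 496958} \left(- \frac{1}{29120}\right) = - \frac{383195}{-1032 + 496958} \left(- \frac{1}{29120}\right) = - \frac{383195}{495926} \left(- \frac{1}{29120}\right) = \left(-383195\right) \frac{1}{495926} \left(- \frac{1}{29120}\right) = \left(- \frac{383195}{495926}\right) \left(- \frac{1}{29120}\right) = \frac{76639}{2888273024}$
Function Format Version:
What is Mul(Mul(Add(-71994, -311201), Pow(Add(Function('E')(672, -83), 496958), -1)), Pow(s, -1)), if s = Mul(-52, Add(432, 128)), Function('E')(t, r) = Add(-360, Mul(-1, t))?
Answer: Rational(76639, 2888273024) ≈ 2.6535e-5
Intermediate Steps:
s = -29120 (s = Mul(-52, 560) = -29120)
Mul(Mul(Add(-71994, -311201), Pow(Add(Function('E')(672, -83), 496958), -1)), Pow(s, -1)) = Mul(Mul(Add(-71994, -311201), Pow(Add(Add(-360, Mul(-1, 672)), 496958), -1)), Pow(-29120, -1)) = Mul(Mul(-383195, Pow(Add(Add(-360, -672), 496958), -1)), Rational(-1, 29120)) = Mul(Mul(-383195, Pow(Add(-1032, 496958), -1)), Rational(-1, 29120)) = Mul(Mul(-383195, Pow(495926, -1)), Rational(-1, 29120)) = Mul(Mul(-383195, Rational(1, 495926)), Rational(-1, 29120)) = Mul(Rational(-383195, 495926), Rational(-1, 29120)) = Rational(76639, 2888273024)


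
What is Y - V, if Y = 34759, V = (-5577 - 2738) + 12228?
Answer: 30846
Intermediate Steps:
V = 3913 (V = -8315 + 12228 = 3913)
Y - V = 34759 - 1*3913 = 34759 - 3913 = 30846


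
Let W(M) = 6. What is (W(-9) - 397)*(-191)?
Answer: 74681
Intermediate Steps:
(W(-9) - 397)*(-191) = (6 - 397)*(-191) = -391*(-191) = 74681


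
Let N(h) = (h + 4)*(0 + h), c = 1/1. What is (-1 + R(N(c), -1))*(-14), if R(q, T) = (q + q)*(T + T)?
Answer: 294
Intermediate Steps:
c = 1
N(h) = h*(4 + h) (N(h) = (4 + h)*h = h*(4 + h))
R(q, T) = 4*T*q (R(q, T) = (2*q)*(2*T) = 4*T*q)
(-1 + R(N(c), -1))*(-14) = (-1 + 4*(-1)*(1*(4 + 1)))*(-14) = (-1 + 4*(-1)*(1*5))*(-14) = (-1 + 4*(-1)*5)*(-14) = (-1 - 20)*(-14) = -21*(-14) = 294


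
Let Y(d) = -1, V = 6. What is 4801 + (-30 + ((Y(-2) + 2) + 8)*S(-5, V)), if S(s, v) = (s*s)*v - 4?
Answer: 6085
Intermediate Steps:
S(s, v) = -4 + v*s² (S(s, v) = s²*v - 4 = v*s² - 4 = -4 + v*s²)
4801 + (-30 + ((Y(-2) + 2) + 8)*S(-5, V)) = 4801 + (-30 + ((-1 + 2) + 8)*(-4 + 6*(-5)²)) = 4801 + (-30 + (1 + 8)*(-4 + 6*25)) = 4801 + (-30 + 9*(-4 + 150)) = 4801 + (-30 + 9*146) = 4801 + (-30 + 1314) = 4801 + 1284 = 6085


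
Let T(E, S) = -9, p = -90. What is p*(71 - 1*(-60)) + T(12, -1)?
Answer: -11799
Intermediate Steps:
p*(71 - 1*(-60)) + T(12, -1) = -90*(71 - 1*(-60)) - 9 = -90*(71 + 60) - 9 = -90*131 - 9 = -11790 - 9 = -11799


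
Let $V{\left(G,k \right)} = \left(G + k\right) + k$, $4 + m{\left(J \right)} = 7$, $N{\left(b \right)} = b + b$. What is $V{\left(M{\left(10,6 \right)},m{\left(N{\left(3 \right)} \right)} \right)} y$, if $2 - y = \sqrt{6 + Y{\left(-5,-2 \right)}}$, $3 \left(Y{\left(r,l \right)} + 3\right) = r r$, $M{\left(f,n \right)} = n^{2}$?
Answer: $84 - 14 \sqrt{102} \approx -57.393$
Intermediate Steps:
$N{\left(b \right)} = 2 b$
$m{\left(J \right)} = 3$ ($m{\left(J \right)} = -4 + 7 = 3$)
$Y{\left(r,l \right)} = -3 + \frac{r^{2}}{3}$ ($Y{\left(r,l \right)} = -3 + \frac{r r}{3} = -3 + \frac{r^{2}}{3}$)
$V{\left(G,k \right)} = G + 2 k$
$y = 2 - \frac{\sqrt{102}}{3}$ ($y = 2 - \sqrt{6 - \left(3 - \frac{\left(-5\right)^{2}}{3}\right)} = 2 - \sqrt{6 + \left(-3 + \frac{1}{3} \cdot 25\right)} = 2 - \sqrt{6 + \left(-3 + \frac{25}{3}\right)} = 2 - \sqrt{6 + \frac{16}{3}} = 2 - \sqrt{\frac{34}{3}} = 2 - \frac{\sqrt{102}}{3} \approx -1.3665$)
$V{\left(M{\left(10,6 \right)},m{\left(N{\left(3 \right)} \right)} \right)} y = \left(6^{2} + 2 \cdot 3\right) \left(2 - \frac{\sqrt{102}}{3}\right) = \left(36 + 6\right) \left(2 - \frac{\sqrt{102}}{3}\right) = 42 \left(2 - \frac{\sqrt{102}}{3}\right) = 84 - 14 \sqrt{102}$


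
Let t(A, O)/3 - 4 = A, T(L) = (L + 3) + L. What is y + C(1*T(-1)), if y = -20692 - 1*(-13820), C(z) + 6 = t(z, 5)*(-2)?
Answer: -6908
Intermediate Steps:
T(L) = 3 + 2*L (T(L) = (3 + L) + L = 3 + 2*L)
t(A, O) = 12 + 3*A
C(z) = -30 - 6*z (C(z) = -6 + (12 + 3*z)*(-2) = -6 + (-24 - 6*z) = -30 - 6*z)
y = -6872 (y = -20692 + 13820 = -6872)
y + C(1*T(-1)) = -6872 + (-30 - 6*(3 + 2*(-1))) = -6872 + (-30 - 6*(3 - 2)) = -6872 + (-30 - 6) = -6872 - 36 = -6908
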